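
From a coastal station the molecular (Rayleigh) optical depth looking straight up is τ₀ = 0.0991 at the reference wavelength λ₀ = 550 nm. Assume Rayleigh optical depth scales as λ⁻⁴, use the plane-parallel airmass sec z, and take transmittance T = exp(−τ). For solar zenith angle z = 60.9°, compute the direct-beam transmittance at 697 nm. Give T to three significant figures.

sec 60.9° = 2.0562.
τ = 0.0991 × (550/697)⁴ × 2.0562 = 0.0991 × 0.3877 × 2.0562 = 0.0790.
T = exp(−0.0790) = 0.9240.

0.924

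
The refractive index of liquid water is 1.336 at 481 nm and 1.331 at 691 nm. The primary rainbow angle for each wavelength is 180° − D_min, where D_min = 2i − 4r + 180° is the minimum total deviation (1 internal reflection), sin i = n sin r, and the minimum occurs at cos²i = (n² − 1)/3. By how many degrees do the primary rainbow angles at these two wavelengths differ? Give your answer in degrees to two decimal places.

0.73°

At 481 nm (n = 1.336): cos²i = 0.26163 → i = 59.236°, r = 40.029°, D_min = 138.356°, rainbow angle = 41.644°.
At 691 nm (n = 1.331): cos²i = 0.25719 → i = 59.527°, r = 40.356°, D_min = 137.630°, rainbow angle = 42.370°.
Angular width = |41.644° − 42.370°| = 0.726°.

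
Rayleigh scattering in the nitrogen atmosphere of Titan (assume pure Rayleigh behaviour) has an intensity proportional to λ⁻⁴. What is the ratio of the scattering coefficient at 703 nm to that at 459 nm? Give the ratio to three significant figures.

Rayleigh scattering ∝ λ⁻⁴, so the ratio of coefficients is the inverse fourth power of the wavelength ratio.
σ(703)/σ(459) = (459/703)⁴ = (0.6529)⁴ = 0.1817.

0.182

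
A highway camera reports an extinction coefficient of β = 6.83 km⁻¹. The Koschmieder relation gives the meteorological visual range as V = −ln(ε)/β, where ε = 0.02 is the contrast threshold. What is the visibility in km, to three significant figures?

0.573 km

V = −ln(0.02) / 6.83 = 3.912 / 6.83 = 0.5728 km.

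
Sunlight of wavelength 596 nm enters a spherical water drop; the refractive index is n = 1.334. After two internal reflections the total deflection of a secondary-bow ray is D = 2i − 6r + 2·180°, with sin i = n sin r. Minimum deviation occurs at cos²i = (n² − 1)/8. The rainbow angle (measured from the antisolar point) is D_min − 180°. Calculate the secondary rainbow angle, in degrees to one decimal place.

51.2°

cos²i = (1.77956 − 1)/8 = 0.09744; i = arccos(0.31216) = 71.810°.
sin r = sin 71.810°/1.334 = 0.71217; r = 45.411°.
D_min = 2·71.810° − 6·45.411° + 360° = 231.153°.
Rainbow angle = D_min − 180° = 51.153°.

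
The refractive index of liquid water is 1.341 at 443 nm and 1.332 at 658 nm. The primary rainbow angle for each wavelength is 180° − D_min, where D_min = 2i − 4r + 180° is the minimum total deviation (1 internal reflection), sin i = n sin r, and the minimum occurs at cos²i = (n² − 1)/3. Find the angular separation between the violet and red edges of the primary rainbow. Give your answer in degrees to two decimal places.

1.29°

At 443 nm (n = 1.341): cos²i = 0.26609 → i = 58.946°, r = 39.705°, D_min = 139.071°, rainbow angle = 40.929°.
At 658 nm (n = 1.332): cos²i = 0.25807 → i = 59.469°, r = 40.290°, D_min = 137.776°, rainbow angle = 42.224°.
Angular width = |40.929° − 42.224°| = 1.295°.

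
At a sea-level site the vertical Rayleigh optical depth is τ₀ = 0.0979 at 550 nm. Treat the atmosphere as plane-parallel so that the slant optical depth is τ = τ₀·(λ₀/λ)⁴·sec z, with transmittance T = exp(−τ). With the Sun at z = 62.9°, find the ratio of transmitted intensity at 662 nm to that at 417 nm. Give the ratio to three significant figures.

Airmass: sec 62.9° = 2.1952.
τ(662 nm) = 0.0979 × (550/662)⁴ × 2.1952 = 0.0979 × 0.4765 × 2.1952 = 0.1024.
τ(417 nm) = 0.0979 × (550/417)⁴ × 2.1952 = 0.0979 × 3.0263 × 2.1952 = 0.6504.
T(662)/T(417) = exp(τ_B − τ_A) = exp(0.5480) = 1.7297.

1.73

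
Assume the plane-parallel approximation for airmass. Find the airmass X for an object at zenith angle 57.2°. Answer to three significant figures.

X = sec z = 1/cos 57.2° = 1/0.5417 = 1.8460.

1.85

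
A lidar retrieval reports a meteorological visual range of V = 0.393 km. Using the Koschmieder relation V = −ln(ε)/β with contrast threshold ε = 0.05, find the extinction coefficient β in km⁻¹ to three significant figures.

β = −ln(0.05) / V = 2.996 / 0.393 = 7.6227 km⁻¹.

7.62 km⁻¹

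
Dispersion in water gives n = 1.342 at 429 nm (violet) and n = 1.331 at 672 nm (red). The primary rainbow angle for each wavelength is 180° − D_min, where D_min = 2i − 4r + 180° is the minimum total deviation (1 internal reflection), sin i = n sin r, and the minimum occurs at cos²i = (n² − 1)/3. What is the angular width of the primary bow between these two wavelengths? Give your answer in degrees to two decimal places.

1.58°

At 429 nm (n = 1.342): cos²i = 0.26699 → i = 58.888°, r = 39.641°, D_min = 139.213°, rainbow angle = 40.787°.
At 672 nm (n = 1.331): cos²i = 0.25719 → i = 59.527°, r = 40.356°, D_min = 137.630°, rainbow angle = 42.370°.
Angular width = |40.787° − 42.370°| = 1.583°.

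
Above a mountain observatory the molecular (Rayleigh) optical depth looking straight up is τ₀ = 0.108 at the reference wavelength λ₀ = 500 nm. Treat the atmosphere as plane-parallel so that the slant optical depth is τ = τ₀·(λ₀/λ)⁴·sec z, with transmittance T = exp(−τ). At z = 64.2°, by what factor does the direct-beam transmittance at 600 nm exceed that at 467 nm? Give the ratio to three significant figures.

1.23

Airmass: sec 64.2° = 2.2976.
τ(600 nm) = 0.108 × (500/600)⁴ × 2.2976 = 0.108 × 0.4823 × 2.2976 = 0.1197.
τ(467 nm) = 0.108 × (500/467)⁴ × 2.2976 = 0.108 × 1.3141 × 2.2976 = 0.3261.
T(600)/T(467) = exp(τ_B − τ_A) = exp(0.2064) = 1.2293.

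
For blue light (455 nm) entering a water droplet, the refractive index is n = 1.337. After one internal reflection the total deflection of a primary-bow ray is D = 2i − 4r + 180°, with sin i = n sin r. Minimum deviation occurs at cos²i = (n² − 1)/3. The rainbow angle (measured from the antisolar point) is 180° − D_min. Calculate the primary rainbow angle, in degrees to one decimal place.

cos²i = (1.78757 − 1)/3 = 0.26252; i = arccos(0.51237) = 59.178°.
sin r = sin 59.178°/1.337 = 0.64231; r = 39.964°.
D_min = 2·59.178° − 4·39.964° + 180° = 138.500°.
Rainbow angle = 180° − D_min = 41.500°.

41.5°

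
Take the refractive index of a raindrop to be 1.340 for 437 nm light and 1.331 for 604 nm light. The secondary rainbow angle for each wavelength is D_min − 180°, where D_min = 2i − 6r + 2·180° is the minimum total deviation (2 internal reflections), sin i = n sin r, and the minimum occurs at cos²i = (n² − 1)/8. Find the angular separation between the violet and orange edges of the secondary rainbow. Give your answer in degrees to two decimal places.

At 437 nm (n = 1.340): cos²i = 0.09945 → i = 71.618°, r = 45.088°, D_min = 232.709°, rainbow angle = 52.709°.
At 604 nm (n = 1.331): cos²i = 0.09645 → i = 71.907°, r = 45.575°, D_min = 230.365°, rainbow angle = 50.365°.
Angular width = |52.709° − 50.365°| = 2.344°.

2.34°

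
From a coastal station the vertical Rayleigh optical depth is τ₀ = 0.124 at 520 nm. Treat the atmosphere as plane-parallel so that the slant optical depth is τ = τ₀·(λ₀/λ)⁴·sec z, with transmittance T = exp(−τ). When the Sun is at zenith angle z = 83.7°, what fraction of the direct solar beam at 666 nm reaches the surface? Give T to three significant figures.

sec 83.7° = 9.1129.
τ = 0.124 × (520/666)⁴ × 9.1129 = 0.124 × 0.3716 × 9.1129 = 0.4199.
T = exp(−0.4199) = 0.6571.

0.657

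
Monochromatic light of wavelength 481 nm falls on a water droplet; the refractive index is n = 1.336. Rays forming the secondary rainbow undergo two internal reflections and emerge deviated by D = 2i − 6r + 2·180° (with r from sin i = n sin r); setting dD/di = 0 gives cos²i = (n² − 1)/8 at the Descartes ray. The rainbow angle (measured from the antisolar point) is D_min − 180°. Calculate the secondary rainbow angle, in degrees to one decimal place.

cos²i = (1.78490 − 1)/8 = 0.09811; i = arccos(0.31323) = 71.746°.
sin r = sin 71.746°/1.336 = 0.71084; r = 45.303°.
D_min = 2·71.746° − 6·45.303° + 360° = 231.674°.
Rainbow angle = D_min − 180° = 51.674°.

51.7°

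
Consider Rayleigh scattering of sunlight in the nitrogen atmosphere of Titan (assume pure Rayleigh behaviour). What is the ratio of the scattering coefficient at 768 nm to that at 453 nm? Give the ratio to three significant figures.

0.121

Rayleigh scattering ∝ λ⁻⁴, so the ratio of coefficients is the inverse fourth power of the wavelength ratio.
σ(768)/σ(453) = (453/768)⁴ = (0.5898)⁴ = 0.121.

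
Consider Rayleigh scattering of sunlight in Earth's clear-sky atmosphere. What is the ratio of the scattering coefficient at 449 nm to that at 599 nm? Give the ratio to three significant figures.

3.17

Rayleigh scattering ∝ λ⁻⁴, so the ratio of coefficients is the inverse fourth power of the wavelength ratio.
σ(449)/σ(599) = (599/449)⁴ = (1.3341)⁴ = 3.168.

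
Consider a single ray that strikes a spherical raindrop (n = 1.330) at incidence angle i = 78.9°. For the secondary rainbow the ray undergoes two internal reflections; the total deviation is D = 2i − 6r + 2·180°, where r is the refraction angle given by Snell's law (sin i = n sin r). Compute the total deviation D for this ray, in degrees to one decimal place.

232.5°

sin r = sin 78.9° / 1.330 = 0.9813/1.330 = 0.7378; r = 47.55°.
D = 2·78.9° − 6·47.55° + 2·180° = 157.80° − 285.27° + 360° = 232.53°.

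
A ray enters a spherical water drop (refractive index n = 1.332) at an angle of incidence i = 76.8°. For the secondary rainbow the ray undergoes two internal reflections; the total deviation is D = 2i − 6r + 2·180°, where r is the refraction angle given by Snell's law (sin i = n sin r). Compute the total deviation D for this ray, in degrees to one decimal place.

231.8°

sin r = sin 76.8° / 1.332 = 0.9736/1.332 = 0.7309; r = 46.96°.
D = 2·76.8° − 6·46.96° + 2·180° = 153.60° − 281.78° + 360° = 231.82°.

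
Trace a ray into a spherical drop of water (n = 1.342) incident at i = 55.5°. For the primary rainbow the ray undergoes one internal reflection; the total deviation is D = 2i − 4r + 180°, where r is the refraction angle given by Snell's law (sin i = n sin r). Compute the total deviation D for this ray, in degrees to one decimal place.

sin r = sin 55.5° / 1.342 = 0.8241/1.342 = 0.6141; r = 37.89°.
D = 2·55.5° − 4·37.89° + 180° = 111.00° − 151.55° + 180° = 139.45°.

139.5°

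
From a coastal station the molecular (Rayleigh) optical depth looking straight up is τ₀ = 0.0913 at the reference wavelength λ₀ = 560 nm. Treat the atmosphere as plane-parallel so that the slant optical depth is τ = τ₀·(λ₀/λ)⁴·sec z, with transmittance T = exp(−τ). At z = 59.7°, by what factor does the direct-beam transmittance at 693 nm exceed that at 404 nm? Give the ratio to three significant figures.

Airmass: sec 59.7° = 1.9821.
τ(693 nm) = 0.0913 × (560/693)⁴ × 1.9821 = 0.0913 × 0.4264 × 1.9821 = 0.0772.
τ(404 nm) = 0.0913 × (560/404)⁴ × 1.9821 = 0.0913 × 3.6917 × 1.9821 = 0.6681.
T(693)/T(404) = exp(τ_B − τ_A) = exp(0.5909) = 1.8056.

1.81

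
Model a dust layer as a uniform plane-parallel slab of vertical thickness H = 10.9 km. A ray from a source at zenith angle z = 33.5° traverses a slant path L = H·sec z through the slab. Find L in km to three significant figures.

sec z = 1/cos 33.5° = 1.1992.
L = 10.9 × 1.1992 = 13.071 km.

13.1 km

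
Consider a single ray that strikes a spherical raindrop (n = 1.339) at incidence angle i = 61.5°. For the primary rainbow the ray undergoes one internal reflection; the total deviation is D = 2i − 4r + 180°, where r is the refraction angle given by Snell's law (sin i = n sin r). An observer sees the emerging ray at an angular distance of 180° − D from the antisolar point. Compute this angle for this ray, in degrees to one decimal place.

41.1°

sin r = sin 61.5° / 1.339 = 0.8788/1.339 = 0.6563; r = 41.02°.
D = 2·61.5° − 4·41.02° + 180° = 123.00° − 164.08° + 180° = 138.92°.
Angle from antisolar point = 180° − D = 41.08°.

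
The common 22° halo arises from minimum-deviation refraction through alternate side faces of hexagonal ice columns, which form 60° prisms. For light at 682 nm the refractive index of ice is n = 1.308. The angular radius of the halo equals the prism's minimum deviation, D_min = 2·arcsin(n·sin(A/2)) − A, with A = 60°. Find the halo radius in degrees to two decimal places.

21.69°

n·sin(A/2) = 1.308 × sin 30° = 1.308 × 0.5000 = 0.6540.
D_min = 2·arcsin(0.6540) − 60° = 2 × 40.844° − 60° = 21.688°.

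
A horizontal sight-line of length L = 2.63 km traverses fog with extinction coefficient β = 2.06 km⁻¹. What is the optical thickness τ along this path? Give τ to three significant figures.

τ = β·L = 2.06 × 2.63 = 5.4178.

5.42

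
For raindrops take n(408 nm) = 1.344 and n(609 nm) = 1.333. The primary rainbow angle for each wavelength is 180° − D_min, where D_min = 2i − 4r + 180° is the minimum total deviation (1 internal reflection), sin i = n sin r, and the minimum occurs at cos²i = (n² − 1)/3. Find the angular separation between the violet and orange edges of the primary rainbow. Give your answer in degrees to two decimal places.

1.57°

At 408 nm (n = 1.344): cos²i = 0.26878 → i = 58.772°, r = 39.512°, D_min = 139.495°, rainbow angle = 40.505°.
At 609 nm (n = 1.333): cos²i = 0.25896 → i = 59.410°, r = 40.225°, D_min = 137.922°, rainbow angle = 42.078°.
Angular width = |40.505° − 42.078°| = 1.573°.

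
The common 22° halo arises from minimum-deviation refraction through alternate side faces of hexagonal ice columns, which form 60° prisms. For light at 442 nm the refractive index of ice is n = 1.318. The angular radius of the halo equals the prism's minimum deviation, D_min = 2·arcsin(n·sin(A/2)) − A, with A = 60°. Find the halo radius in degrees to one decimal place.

22.4°

n·sin(A/2) = 1.318 × sin 30° = 1.318 × 0.5000 = 0.6590.
D_min = 2·arcsin(0.6590) − 60° = 2 × 41.224° − 60° = 22.447°.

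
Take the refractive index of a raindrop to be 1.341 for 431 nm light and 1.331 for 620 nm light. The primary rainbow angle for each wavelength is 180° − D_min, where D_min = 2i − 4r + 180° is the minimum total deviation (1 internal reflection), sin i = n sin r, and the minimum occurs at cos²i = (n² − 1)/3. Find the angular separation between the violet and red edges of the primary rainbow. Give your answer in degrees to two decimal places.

At 431 nm (n = 1.341): cos²i = 0.26609 → i = 58.946°, r = 39.705°, D_min = 139.071°, rainbow angle = 40.929°.
At 620 nm (n = 1.331): cos²i = 0.25719 → i = 59.527°, r = 40.356°, D_min = 137.630°, rainbow angle = 42.370°.
Angular width = |40.929° − 42.370°| = 1.441°.

1.44°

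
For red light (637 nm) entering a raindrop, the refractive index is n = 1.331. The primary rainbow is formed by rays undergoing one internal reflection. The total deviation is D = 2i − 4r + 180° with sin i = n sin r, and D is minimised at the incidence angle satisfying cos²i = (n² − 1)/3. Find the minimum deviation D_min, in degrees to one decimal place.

cos²i = (1.77156 − 1)/3 = 0.25719; i = arccos(0.50714) = 59.527°.
sin r = sin 59.527°/1.331 = 0.64753; r = 40.356°.
D_min = 2·59.527° − 4·40.356° + 180° = 137.630°.

137.6°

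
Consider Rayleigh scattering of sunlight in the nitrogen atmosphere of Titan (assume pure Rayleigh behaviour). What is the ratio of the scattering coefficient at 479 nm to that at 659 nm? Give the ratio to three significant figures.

Rayleigh scattering ∝ λ⁻⁴, so the ratio of coefficients is the inverse fourth power of the wavelength ratio.
σ(479)/σ(659) = (659/479)⁴ = (1.3758)⁴ = 3.583.

3.58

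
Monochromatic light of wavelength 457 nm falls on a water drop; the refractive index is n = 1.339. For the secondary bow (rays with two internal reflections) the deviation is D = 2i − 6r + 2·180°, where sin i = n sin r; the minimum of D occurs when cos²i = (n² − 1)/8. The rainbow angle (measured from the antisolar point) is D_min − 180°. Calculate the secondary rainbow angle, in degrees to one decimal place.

cos²i = (1.79292 − 1)/8 = 0.09912; i = arccos(0.31483) = 71.650°.
sin r = sin 71.650°/1.339 = 0.70885; r = 45.141°.
D_min = 2·71.650° − 6·45.141° + 360° = 232.451°.
Rainbow angle = D_min − 180° = 52.451°.

52.5°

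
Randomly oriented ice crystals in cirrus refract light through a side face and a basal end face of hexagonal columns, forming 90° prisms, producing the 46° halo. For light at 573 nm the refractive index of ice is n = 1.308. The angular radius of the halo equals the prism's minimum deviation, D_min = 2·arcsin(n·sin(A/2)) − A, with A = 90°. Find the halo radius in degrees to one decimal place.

n·sin(A/2) = 1.308 × sin 45° = 1.308 × 0.7071 = 0.9249.
D_min = 2·arcsin(0.9249) − 90° = 2 × 67.653° − 90° = 45.305°.

45.3°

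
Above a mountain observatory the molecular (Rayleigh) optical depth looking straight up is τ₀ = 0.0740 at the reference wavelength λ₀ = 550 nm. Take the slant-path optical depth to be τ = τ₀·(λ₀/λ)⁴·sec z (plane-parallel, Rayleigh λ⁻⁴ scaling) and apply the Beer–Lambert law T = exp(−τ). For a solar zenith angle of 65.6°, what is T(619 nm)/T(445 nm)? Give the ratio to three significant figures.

1.36

Airmass: sec 65.6° = 2.4207.
τ(619 nm) = 0.0740 × (550/619)⁴ × 2.4207 = 0.0740 × 0.6233 × 2.4207 = 0.1117.
τ(445 nm) = 0.0740 × (550/445)⁴ × 2.4207 = 0.0740 × 2.3335 × 2.4207 = 0.4180.
T(619)/T(445) = exp(τ_B − τ_A) = exp(0.3064) = 1.3585.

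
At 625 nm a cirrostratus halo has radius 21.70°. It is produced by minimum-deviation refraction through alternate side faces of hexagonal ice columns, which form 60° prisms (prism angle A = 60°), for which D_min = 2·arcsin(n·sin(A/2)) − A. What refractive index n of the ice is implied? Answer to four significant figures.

Rearranging: n = sin((D_min + A)/2) / sin(A/2).
(D_min + A)/2 = (21.70° + 60°)/2 = 40.850°.
n = sin 40.850° / sin 30° = 0.6541 / 0.5000 = 1.3082.

1.308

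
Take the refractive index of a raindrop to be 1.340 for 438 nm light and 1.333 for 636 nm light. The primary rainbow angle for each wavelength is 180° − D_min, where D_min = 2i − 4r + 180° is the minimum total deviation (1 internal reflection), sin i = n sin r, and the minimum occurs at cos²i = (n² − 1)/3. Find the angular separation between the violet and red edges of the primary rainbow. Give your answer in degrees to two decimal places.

At 438 nm (n = 1.340): cos²i = 0.26520 → i = 59.004°, r = 39.770°, D_min = 138.929°, rainbow angle = 41.071°.
At 636 nm (n = 1.333): cos²i = 0.25896 → i = 59.410°, r = 40.225°, D_min = 137.922°, rainbow angle = 42.078°.
Angular width = |41.071° − 42.078°| = 1.007°.

1.01°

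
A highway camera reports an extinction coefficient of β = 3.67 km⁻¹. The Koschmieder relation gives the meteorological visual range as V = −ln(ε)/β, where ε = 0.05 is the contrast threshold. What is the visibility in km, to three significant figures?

0.816 km

V = −ln(0.05) / 3.67 = 2.996 / 3.67 = 0.8163 km.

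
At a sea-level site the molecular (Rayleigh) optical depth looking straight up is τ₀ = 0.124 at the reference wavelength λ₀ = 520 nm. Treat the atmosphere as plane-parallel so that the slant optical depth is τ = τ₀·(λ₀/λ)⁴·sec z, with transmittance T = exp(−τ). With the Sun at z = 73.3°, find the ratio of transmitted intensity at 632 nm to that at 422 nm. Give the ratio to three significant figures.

Airmass: sec 73.3° = 3.4799.
τ(632 nm) = 0.124 × (520/632)⁴ × 3.4799 = 0.124 × 0.4583 × 3.4799 = 0.1978.
τ(422 nm) = 0.124 × (520/422)⁴ × 3.4799 = 0.124 × 2.3055 × 3.4799 = 0.9949.
T(632)/T(422) = exp(τ_B − τ_A) = exp(0.7971) = 2.2191.

2.22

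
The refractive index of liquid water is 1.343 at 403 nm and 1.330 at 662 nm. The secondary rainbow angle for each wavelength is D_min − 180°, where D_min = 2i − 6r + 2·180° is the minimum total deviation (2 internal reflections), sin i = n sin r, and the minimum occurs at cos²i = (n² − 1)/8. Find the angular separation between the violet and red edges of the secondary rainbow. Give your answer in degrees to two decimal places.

3.38°

At 403 nm (n = 1.343): cos²i = 0.10046 → i = 71.522°, r = 44.928°, D_min = 233.478°, rainbow angle = 53.478°.
At 662 nm (n = 1.330): cos²i = 0.09611 → i = 71.940°, r = 45.630°, D_min = 230.101°, rainbow angle = 50.101°.
Angular width = |53.478° − 50.101°| = 3.377°.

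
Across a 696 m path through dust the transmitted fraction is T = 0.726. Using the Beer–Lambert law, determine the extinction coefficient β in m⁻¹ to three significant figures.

Beer–Lambert: T = exp(−βL) ⇒ β = −ln(T)/L = −ln(0.726)/696 = 0.3202/696 = 0.0004601 m⁻¹.

0.000460 m⁻¹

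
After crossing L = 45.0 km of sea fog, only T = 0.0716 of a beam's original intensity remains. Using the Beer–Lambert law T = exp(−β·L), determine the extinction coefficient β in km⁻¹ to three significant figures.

Beer–Lambert: T = exp(−βL) ⇒ β = −ln(T)/L = −ln(0.0716)/45.0 = 2.6367/45.0 = 0.05859 km⁻¹.

0.0586 km⁻¹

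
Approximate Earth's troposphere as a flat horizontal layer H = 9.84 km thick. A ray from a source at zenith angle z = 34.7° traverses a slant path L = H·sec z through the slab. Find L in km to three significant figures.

sec z = 1/cos 34.7° = 1.2163.
L = 9.84 × 1.2163 = 11.969 km.

12.0 km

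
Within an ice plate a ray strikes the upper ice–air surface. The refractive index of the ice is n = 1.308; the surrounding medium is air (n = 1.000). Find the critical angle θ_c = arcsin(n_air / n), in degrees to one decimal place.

sin θ_c = n_air / n = 1.000 / 1.308 = 0.7645.
θ_c = arcsin(0.7645) = 49.86°.

49.9°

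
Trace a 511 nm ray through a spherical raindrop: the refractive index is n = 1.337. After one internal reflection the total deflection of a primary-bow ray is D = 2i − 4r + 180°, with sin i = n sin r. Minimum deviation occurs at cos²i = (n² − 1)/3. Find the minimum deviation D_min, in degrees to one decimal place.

138.5°

cos²i = (1.78757 − 1)/3 = 0.26252; i = arccos(0.51237) = 59.178°.
sin r = sin 59.178°/1.337 = 0.64231; r = 39.964°.
D_min = 2·59.178° − 4·39.964° + 180° = 138.500°.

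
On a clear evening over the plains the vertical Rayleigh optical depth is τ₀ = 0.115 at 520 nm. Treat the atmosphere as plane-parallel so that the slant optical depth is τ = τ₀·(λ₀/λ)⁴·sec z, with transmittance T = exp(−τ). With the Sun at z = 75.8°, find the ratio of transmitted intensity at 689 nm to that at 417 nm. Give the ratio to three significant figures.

2.67

Airmass: sec 75.8° = 4.0765.
τ(689 nm) = 0.115 × (520/689)⁴ × 4.0765 = 0.115 × 0.3244 × 4.0765 = 0.1521.
τ(417 nm) = 0.115 × (520/417)⁴ × 4.0765 = 0.115 × 2.4181 × 4.0765 = 1.1336.
T(689)/T(417) = exp(τ_B − τ_A) = exp(0.9815) = 2.6684.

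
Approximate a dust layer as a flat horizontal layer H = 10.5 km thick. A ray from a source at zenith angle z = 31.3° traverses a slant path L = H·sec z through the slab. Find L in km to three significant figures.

sec z = 1/cos 31.3° = 1.1703.
L = 10.5 × 1.1703 = 12.288 km.

12.3 km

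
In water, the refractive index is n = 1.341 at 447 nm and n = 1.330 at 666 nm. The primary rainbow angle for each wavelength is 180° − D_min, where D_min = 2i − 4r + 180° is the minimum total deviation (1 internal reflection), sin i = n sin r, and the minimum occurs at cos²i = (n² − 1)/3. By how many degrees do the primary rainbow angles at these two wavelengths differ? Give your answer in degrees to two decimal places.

1.59°

At 447 nm (n = 1.341): cos²i = 0.26609 → i = 58.946°, r = 39.705°, D_min = 139.071°, rainbow angle = 40.929°.
At 666 nm (n = 1.330): cos²i = 0.25630 → i = 59.585°, r = 40.422°, D_min = 137.484°, rainbow angle = 42.516°.
Angular width = |40.929° − 42.516°| = 1.588°.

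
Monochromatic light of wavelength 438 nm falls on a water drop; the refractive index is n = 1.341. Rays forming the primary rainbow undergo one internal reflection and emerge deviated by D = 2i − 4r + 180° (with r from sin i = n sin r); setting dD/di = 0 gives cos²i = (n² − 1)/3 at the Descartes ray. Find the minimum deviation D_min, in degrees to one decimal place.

cos²i = (1.79828 − 1)/3 = 0.26609; i = arccos(0.51584) = 58.946°.
sin r = sin 58.946°/1.341 = 0.63884; r = 39.705°.
D_min = 2·58.946° − 4·39.705° + 180° = 139.071°.

139.1°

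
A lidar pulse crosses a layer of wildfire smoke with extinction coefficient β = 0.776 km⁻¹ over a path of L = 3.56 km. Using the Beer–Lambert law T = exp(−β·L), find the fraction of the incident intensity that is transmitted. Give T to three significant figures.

0.0631

τ = β·L = 0.776 × 3.56 = 2.7626.
T = exp(−2.7626) = 0.0631.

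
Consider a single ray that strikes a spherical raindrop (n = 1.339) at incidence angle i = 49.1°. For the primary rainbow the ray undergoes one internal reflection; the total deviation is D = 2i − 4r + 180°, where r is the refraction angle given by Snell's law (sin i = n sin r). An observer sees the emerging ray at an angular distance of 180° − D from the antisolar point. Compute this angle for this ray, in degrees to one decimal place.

39.3°

sin r = sin 49.1° / 1.339 = 0.7559/1.339 = 0.5645; r = 34.37°.
D = 2·49.1° − 4·34.37° + 180° = 98.20° − 137.47° + 180° = 140.73°.
Angle from antisolar point = 180° − D = 39.27°.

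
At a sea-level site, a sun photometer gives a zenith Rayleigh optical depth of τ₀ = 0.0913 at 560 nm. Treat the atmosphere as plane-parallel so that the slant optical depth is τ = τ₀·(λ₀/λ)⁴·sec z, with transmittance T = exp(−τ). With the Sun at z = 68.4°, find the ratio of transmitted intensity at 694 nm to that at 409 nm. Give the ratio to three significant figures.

2.15

Airmass: sec 68.4° = 2.7165.
τ(694 nm) = 0.0913 × (560/694)⁴ × 2.7165 = 0.0913 × 0.4239 × 2.7165 = 0.1051.
τ(409 nm) = 0.0913 × (560/409)⁴ × 2.7165 = 0.0913 × 3.5145 × 2.7165 = 0.8716.
T(694)/T(409) = exp(τ_B − τ_A) = exp(0.7665) = 2.1522.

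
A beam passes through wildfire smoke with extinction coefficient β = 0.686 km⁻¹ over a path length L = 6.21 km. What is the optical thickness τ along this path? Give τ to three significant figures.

4.26

τ = β·L = 0.686 × 6.21 = 4.2601.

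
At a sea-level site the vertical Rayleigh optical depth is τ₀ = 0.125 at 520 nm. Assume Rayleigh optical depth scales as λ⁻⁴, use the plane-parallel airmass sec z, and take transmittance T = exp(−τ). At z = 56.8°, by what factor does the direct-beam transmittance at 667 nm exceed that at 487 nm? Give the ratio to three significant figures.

Airmass: sec 56.8° = 1.8263.
τ(667 nm) = 0.125 × (520/667)⁴ × 1.8263 = 0.125 × 0.3694 × 1.8263 = 0.0843.
τ(487 nm) = 0.125 × (520/487)⁴ × 1.8263 = 0.125 × 1.2999 × 1.8263 = 0.2967.
T(667)/T(487) = exp(τ_B − τ_A) = exp(0.2124) = 1.2367.

1.24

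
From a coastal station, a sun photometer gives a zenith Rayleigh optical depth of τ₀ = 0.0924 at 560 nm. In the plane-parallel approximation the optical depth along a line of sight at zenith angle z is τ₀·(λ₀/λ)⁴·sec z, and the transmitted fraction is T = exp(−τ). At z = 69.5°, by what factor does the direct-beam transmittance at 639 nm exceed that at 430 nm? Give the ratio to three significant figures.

1.83

Airmass: sec 69.5° = 2.8555.
τ(639 nm) = 0.0924 × (560/639)⁴ × 2.8555 = 0.0924 × 0.5899 × 2.8555 = 0.1556.
τ(430 nm) = 0.0924 × (560/430)⁴ × 2.8555 = 0.0924 × 2.8766 × 2.8555 = 0.7590.
T(639)/T(430) = exp(τ_B − τ_A) = exp(0.6033) = 1.8282.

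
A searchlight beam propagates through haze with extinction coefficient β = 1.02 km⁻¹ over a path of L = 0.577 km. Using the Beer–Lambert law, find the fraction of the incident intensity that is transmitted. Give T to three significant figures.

0.555

τ = β·L = 1.02 × 0.577 = 0.5885.
T = exp(−0.5885) = 0.5551.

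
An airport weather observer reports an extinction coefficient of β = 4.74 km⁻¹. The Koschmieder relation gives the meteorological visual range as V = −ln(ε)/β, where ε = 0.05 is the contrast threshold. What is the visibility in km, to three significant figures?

0.632 km

V = −ln(0.05) / 4.74 = 2.996 / 4.74 = 0.6320 km.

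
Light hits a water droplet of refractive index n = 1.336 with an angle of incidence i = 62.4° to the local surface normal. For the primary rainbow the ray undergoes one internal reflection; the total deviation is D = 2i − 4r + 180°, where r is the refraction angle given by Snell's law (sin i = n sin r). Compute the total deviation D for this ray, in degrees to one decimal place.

sin r = sin 62.4° / 1.336 = 0.8862/1.336 = 0.6633; r = 41.55°.
D = 2·62.4° − 4·41.55° + 180° = 124.80° − 166.22° + 180° = 138.58°.

138.6°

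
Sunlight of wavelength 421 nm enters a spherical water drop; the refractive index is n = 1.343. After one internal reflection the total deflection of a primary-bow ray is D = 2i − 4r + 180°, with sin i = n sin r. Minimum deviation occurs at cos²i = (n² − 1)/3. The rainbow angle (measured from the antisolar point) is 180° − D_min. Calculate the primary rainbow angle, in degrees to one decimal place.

cos²i = (1.80365 − 1)/3 = 0.26788; i = arccos(0.51757) = 58.830°.
sin r = sin 58.830°/1.343 = 0.63711; r = 39.577°.
D_min = 2·58.830° − 4·39.577° + 180° = 139.354°.
Rainbow angle = 180° − D_min = 40.646°.

40.6°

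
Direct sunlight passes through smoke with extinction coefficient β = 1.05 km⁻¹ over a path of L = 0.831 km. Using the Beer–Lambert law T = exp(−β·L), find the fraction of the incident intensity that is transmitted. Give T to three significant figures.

0.418

τ = β·L = 1.05 × 0.831 = 0.8726.
T = exp(−0.8726) = 0.4179.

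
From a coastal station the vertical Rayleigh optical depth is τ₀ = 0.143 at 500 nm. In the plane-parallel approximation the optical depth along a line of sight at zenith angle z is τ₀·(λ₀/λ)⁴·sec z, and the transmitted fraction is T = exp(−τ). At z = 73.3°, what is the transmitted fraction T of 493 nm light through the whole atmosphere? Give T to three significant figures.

sec 73.3° = 3.4799.
τ = 0.143 × (500/493)⁴ × 3.4799 = 0.143 × 1.0580 × 3.4799 = 0.5265.
T = exp(−0.5265) = 0.5907.

0.591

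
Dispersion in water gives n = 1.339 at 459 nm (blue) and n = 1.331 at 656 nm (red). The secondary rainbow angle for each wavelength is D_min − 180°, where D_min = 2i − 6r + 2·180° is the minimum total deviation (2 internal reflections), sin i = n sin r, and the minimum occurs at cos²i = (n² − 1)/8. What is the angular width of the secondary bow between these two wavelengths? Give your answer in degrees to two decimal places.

2.09°

At 459 nm (n = 1.339): cos²i = 0.09912 → i = 71.650°, r = 45.141°, D_min = 232.451°, rainbow angle = 52.451°.
At 656 nm (n = 1.331): cos²i = 0.09645 → i = 71.907°, r = 45.575°, D_min = 230.365°, rainbow angle = 50.365°.
Angular width = |52.451° − 50.365°| = 2.086°.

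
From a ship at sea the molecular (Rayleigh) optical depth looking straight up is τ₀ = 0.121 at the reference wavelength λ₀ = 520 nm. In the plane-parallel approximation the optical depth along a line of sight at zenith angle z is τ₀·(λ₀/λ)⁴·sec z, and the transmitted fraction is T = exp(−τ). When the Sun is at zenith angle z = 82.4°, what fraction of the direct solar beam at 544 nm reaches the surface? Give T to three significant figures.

sec 82.4° = 7.5611.
τ = 0.121 × (520/544)⁴ × 7.5611 = 0.121 × 0.8349 × 7.5611 = 0.7638.
T = exp(−0.7638) = 0.4659.

0.466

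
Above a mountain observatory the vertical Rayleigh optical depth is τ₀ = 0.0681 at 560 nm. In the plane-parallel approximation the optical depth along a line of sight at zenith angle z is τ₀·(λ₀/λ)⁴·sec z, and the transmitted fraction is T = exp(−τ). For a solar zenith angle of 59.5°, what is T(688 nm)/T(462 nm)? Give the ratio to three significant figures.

Airmass: sec 59.5° = 1.9703.
τ(688 nm) = 0.0681 × (560/688)⁴ × 1.9703 = 0.0681 × 0.4389 × 1.9703 = 0.0589.
τ(462 nm) = 0.0681 × (560/462)⁴ × 1.9703 = 0.0681 × 2.1587 × 1.9703 = 0.2896.
T(688)/T(462) = exp(τ_B − τ_A) = exp(0.2307) = 1.2595.

1.26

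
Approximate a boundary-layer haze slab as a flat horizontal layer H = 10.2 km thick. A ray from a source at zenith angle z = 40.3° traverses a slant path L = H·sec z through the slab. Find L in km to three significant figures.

sec z = 1/cos 40.3° = 1.3112.
L = 10.2 × 1.3112 = 13.374 km.

13.4 km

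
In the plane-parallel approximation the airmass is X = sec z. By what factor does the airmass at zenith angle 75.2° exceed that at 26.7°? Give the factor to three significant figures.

3.50

X(75.2°)/X(26.7°) = sec 75.2° / sec 26.7° = cos 26.7° / cos 75.2° = 0.8934/0.2554 = 3.4973.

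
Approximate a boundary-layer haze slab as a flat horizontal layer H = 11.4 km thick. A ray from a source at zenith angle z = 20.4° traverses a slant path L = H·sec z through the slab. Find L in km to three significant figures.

12.2 km

sec z = 1/cos 20.4° = 1.0669.
L = 11.4 × 1.0669 = 12.163 km.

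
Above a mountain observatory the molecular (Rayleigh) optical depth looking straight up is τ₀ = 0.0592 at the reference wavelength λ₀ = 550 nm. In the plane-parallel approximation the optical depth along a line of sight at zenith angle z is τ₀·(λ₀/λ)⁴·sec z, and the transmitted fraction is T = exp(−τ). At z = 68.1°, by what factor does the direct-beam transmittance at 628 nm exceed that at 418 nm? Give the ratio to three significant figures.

1.47

Airmass: sec 68.1° = 2.6811.
τ(628 nm) = 0.0592 × (550/628)⁴ × 2.6811 = 0.0592 × 0.5883 × 2.6811 = 0.0934.
τ(418 nm) = 0.0592 × (550/418)⁴ × 2.6811 = 0.0592 × 2.9974 × 2.6811 = 0.4757.
T(628)/T(418) = exp(τ_B − τ_A) = exp(0.3824) = 1.4657.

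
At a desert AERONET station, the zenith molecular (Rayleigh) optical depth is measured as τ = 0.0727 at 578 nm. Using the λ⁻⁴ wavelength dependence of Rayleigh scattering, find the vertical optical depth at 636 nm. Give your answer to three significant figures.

0.0496

τ(636 nm) = τ(578 nm) × (578/636)⁴ = 0.0727 × (0.9088)⁴ = 0.0727 × 0.6822 = 0.0496.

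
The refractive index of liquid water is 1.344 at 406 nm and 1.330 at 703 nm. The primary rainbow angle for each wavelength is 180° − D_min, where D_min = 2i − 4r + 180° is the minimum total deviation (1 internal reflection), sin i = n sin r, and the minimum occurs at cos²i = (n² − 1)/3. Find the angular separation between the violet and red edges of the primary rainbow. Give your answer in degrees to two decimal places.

2.01°

At 406 nm (n = 1.344): cos²i = 0.26878 → i = 58.772°, r = 39.512°, D_min = 139.495°, rainbow angle = 40.505°.
At 703 nm (n = 1.330): cos²i = 0.25630 → i = 59.585°, r = 40.422°, D_min = 137.484°, rainbow angle = 42.516°.
Angular width = |40.505° − 42.516°| = 2.011°.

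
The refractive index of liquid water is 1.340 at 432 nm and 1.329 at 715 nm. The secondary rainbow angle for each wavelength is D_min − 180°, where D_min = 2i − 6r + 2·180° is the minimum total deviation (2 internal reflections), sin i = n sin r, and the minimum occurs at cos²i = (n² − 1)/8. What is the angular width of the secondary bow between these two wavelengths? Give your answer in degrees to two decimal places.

At 432 nm (n = 1.340): cos²i = 0.09945 → i = 71.618°, r = 45.088°, D_min = 232.709°, rainbow angle = 52.709°.
At 715 nm (n = 1.329): cos²i = 0.09578 → i = 71.972°, r = 45.685°, D_min = 229.837°, rainbow angle = 49.837°.
Angular width = |52.709° − 49.837°| = 2.872°.

2.87°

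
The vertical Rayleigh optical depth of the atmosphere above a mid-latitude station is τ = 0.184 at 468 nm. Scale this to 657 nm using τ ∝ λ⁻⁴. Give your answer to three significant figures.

0.0474

τ(657 nm) = τ(468 nm) × (468/657)⁴ = 0.184 × (0.7123)⁴ = 0.184 × 0.2575 = 0.0474.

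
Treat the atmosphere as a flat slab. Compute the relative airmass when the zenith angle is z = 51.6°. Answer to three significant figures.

X = sec z = 1/cos 51.6° = 1/0.6211 = 1.6099.

1.61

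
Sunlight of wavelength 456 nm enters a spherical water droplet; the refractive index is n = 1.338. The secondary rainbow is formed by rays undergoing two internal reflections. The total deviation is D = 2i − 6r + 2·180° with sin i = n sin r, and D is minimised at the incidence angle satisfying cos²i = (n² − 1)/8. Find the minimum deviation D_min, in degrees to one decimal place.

232.2°

cos²i = (1.79024 − 1)/8 = 0.09878; i = arccos(0.31429) = 71.682°.
sin r = sin 71.682°/1.338 = 0.70951; r = 45.195°.
D_min = 2·71.682° − 6·45.195° + 360° = 232.193°.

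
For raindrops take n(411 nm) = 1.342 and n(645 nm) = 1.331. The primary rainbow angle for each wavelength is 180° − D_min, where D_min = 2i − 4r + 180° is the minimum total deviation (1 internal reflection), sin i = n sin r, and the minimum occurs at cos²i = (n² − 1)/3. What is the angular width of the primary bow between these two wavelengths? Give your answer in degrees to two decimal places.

At 411 nm (n = 1.342): cos²i = 0.26699 → i = 58.888°, r = 39.641°, D_min = 139.213°, rainbow angle = 40.787°.
At 645 nm (n = 1.331): cos²i = 0.25719 → i = 59.527°, r = 40.356°, D_min = 137.630°, rainbow angle = 42.370°.
Angular width = |40.787° − 42.370°| = 1.583°.

1.58°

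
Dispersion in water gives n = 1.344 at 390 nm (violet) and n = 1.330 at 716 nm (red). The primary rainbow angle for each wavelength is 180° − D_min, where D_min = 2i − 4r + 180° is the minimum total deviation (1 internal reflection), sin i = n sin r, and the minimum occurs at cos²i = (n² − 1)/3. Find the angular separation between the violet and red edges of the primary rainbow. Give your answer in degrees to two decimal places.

2.01°

At 390 nm (n = 1.344): cos²i = 0.26878 → i = 58.772°, r = 39.512°, D_min = 139.495°, rainbow angle = 40.505°.
At 716 nm (n = 1.330): cos²i = 0.25630 → i = 59.585°, r = 40.422°, D_min = 137.484°, rainbow angle = 42.516°.
Angular width = |40.505° − 42.516°| = 2.011°.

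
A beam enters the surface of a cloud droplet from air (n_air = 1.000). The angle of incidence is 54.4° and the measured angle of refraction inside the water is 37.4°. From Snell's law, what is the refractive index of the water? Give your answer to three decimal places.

1.339

n = sin θ_i / sin θ_r = sin 54.4° / sin 37.4° = 0.8131 / 0.6074 = 1.3387.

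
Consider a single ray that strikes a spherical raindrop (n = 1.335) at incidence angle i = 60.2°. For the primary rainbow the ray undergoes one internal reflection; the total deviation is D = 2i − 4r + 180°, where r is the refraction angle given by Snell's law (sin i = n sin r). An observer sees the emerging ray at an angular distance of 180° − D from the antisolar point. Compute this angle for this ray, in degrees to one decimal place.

41.8°

sin r = sin 60.2° / 1.335 = 0.8678/1.335 = 0.6500; r = 40.54°.
D = 2·60.2° − 4·40.54° + 180° = 120.40° − 162.17° + 180° = 138.23°.
Angle from antisolar point = 180° − D = 41.77°.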